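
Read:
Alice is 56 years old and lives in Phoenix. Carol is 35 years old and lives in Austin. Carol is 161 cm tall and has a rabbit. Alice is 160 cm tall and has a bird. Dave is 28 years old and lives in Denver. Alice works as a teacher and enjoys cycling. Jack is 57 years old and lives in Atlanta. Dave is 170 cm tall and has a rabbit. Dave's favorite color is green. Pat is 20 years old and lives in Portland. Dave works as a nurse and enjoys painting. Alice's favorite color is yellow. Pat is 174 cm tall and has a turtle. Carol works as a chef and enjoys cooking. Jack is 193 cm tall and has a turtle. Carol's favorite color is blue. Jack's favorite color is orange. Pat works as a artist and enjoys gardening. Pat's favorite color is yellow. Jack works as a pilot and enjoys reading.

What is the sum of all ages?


28+56+20+57+35 = 196

196


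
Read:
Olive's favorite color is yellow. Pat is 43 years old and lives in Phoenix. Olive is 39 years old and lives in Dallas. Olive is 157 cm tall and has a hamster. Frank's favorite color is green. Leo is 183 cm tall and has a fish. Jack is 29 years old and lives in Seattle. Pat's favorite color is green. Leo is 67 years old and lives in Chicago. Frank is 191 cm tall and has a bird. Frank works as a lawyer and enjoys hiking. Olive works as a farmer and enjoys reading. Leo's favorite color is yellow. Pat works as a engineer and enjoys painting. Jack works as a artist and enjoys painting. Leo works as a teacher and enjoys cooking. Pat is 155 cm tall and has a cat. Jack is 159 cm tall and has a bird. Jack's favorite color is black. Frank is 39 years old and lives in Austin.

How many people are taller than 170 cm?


Taller than 170: 2

2


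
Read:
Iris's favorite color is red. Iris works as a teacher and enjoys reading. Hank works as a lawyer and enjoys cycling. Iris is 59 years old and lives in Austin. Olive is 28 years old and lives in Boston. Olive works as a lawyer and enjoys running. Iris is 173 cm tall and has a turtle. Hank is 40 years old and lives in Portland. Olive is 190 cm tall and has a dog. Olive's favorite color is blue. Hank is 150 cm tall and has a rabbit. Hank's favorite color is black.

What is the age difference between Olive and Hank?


|28 - 40| = 12

12


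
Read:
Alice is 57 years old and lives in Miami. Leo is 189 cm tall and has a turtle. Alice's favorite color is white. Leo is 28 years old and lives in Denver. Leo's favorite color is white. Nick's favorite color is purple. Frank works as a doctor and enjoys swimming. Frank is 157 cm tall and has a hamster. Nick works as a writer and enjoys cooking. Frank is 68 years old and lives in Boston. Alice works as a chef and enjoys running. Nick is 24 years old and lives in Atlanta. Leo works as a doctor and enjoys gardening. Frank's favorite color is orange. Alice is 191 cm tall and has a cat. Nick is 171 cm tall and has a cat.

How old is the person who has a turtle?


Person with turtle is Leo, age 28

28


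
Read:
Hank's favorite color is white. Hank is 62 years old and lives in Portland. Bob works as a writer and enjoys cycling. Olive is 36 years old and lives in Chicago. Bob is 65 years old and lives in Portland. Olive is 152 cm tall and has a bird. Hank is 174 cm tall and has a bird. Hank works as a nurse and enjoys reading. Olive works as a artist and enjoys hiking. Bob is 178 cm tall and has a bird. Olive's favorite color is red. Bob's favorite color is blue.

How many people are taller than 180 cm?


Taller than 180: 0

0


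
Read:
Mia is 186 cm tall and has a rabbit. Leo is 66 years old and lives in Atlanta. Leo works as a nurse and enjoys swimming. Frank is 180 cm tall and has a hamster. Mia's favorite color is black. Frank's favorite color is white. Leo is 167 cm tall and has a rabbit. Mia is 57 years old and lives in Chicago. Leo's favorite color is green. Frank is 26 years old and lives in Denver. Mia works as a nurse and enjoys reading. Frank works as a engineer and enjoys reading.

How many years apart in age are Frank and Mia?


26 vs 57, diff = 31

31


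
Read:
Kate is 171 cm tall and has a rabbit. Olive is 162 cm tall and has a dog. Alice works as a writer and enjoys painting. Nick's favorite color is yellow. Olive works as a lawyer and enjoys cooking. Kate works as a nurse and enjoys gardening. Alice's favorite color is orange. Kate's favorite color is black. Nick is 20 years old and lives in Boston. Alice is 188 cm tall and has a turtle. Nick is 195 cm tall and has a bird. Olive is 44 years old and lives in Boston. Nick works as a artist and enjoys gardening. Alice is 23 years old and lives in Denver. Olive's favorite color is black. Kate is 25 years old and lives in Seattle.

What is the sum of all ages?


44+25+23+20 = 112

112


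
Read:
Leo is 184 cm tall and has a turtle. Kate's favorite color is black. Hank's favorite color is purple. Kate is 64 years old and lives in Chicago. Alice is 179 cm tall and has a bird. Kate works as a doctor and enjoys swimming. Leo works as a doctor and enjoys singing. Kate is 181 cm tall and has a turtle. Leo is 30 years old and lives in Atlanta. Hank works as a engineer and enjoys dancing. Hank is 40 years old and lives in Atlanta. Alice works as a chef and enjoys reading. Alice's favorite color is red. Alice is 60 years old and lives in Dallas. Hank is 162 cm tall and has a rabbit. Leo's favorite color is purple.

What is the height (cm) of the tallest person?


Tallest: Leo at 184 cm

184


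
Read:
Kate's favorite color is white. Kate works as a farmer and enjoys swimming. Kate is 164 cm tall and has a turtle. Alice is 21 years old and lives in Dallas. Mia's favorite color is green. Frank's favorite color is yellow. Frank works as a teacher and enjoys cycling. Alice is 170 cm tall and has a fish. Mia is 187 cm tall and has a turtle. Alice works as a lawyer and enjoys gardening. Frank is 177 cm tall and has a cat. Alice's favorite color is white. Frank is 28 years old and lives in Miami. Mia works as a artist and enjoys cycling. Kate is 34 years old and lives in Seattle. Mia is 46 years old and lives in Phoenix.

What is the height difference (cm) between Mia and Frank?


|187 - 177| = 10

10


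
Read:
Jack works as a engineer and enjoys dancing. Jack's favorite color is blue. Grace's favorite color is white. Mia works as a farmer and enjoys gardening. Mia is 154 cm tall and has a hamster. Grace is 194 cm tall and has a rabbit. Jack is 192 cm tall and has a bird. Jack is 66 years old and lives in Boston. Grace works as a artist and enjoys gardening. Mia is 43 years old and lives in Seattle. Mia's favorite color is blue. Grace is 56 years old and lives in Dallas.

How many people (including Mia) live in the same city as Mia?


Mia lives in Seattle. Count = 1

1


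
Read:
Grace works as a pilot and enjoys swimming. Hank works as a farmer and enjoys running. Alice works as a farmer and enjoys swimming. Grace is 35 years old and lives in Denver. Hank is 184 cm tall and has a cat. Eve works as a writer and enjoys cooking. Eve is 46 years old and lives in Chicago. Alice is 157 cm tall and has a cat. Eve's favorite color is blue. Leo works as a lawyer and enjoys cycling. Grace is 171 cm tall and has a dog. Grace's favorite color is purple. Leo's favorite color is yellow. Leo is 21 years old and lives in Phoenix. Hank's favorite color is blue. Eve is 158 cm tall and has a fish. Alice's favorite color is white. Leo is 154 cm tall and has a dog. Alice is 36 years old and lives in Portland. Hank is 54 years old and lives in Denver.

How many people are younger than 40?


Filter: 3

3


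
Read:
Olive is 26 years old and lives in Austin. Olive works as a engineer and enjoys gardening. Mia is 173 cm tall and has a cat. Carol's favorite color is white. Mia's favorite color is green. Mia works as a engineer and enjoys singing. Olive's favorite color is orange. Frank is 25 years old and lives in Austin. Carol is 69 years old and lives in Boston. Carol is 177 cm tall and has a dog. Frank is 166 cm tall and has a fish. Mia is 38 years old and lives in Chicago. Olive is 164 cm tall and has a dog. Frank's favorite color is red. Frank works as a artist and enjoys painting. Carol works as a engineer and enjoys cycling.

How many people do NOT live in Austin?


Not in Austin: 2

2


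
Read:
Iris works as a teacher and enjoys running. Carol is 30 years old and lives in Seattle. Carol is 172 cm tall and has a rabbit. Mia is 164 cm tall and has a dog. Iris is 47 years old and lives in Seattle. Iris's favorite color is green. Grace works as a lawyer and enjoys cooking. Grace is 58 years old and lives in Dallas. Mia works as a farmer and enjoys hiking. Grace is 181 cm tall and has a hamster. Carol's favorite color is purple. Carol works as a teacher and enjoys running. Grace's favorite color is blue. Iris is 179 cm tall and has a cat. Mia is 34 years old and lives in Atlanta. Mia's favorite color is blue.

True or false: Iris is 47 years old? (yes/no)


Iris is actually 47. yes

yes


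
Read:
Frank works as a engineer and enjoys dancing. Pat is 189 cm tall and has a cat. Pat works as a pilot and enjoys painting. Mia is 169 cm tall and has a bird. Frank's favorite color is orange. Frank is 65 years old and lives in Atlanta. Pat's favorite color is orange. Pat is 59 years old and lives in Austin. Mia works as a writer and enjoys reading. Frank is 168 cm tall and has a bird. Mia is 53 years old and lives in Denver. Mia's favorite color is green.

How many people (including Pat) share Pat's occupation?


Pat is a pilot. Count = 1

1


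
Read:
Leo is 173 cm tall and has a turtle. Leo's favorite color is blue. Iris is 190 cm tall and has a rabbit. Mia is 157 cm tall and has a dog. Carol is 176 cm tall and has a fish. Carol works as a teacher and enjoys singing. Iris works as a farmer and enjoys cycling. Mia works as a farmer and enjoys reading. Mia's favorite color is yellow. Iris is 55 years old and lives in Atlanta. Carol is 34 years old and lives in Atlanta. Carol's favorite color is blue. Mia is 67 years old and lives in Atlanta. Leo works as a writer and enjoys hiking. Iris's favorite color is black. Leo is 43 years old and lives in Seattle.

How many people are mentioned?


People: Carol, Mia, Iris, Leo. Count = 4

4


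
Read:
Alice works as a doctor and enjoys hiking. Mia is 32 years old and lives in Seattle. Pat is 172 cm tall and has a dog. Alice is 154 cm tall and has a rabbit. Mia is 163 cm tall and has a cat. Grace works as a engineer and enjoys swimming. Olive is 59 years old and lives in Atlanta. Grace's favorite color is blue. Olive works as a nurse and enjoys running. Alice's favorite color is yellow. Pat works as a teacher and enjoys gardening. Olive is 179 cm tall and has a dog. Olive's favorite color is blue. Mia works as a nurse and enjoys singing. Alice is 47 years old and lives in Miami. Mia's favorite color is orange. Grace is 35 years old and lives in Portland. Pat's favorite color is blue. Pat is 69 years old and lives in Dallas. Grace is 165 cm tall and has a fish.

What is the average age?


Sum=242, n=5, avg=48.4

48.4


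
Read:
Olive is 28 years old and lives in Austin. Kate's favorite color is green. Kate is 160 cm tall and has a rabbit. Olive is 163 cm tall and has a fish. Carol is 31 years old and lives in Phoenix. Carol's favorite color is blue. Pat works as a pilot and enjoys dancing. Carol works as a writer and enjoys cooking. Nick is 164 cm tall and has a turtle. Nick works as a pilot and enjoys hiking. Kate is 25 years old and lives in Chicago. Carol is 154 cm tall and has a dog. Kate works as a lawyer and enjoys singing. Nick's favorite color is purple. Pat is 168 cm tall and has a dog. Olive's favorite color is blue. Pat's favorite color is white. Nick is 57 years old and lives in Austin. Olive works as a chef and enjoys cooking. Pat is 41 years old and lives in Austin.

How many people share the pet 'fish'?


Count: 1

1


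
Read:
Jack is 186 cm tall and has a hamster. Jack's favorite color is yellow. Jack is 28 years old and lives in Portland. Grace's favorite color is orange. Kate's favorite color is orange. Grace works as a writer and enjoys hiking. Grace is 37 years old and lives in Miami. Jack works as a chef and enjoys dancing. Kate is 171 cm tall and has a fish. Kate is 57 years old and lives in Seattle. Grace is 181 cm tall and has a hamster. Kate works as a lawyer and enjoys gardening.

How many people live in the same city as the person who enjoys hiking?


Person with hobby hiking is Grace, city Miami. Count = 1

1


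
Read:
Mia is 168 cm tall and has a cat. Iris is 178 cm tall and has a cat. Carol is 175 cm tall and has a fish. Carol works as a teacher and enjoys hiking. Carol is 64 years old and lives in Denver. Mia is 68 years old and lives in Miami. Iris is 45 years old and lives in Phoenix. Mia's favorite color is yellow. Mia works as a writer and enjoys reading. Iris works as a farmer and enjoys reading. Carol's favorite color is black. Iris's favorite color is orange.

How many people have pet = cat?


Count: 2

2


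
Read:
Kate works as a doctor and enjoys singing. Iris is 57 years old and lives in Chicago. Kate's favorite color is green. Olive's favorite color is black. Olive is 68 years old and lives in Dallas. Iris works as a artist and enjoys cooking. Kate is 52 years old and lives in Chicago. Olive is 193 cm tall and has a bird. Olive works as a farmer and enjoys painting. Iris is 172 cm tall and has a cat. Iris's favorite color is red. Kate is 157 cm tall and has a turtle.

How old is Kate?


Kate is 52 years old

52


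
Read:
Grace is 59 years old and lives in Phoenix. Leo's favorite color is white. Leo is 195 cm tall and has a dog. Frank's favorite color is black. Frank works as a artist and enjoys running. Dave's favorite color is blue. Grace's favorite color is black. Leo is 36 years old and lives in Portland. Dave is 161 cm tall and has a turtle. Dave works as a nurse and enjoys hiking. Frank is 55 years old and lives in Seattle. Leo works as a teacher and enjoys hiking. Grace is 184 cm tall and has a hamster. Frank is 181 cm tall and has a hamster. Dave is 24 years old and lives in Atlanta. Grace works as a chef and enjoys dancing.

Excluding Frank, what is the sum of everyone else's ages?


Sum (excluding Frank): 119

119


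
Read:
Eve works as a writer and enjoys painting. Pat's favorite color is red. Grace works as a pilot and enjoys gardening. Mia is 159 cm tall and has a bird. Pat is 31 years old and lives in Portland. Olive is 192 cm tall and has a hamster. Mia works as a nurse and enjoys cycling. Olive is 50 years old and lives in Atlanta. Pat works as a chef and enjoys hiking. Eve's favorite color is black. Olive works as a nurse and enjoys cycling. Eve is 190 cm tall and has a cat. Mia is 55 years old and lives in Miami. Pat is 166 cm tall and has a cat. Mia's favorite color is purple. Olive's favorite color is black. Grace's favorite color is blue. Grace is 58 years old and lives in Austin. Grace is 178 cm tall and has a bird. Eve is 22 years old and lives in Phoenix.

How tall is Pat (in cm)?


Pat is 166 cm tall

166


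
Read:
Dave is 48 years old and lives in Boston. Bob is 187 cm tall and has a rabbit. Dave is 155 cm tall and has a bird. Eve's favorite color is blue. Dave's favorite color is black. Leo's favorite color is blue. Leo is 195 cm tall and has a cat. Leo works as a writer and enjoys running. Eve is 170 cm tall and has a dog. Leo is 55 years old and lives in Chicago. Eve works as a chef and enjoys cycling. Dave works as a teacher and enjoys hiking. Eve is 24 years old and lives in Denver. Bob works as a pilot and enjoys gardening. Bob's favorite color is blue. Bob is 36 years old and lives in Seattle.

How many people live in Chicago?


Count in Chicago: 1

1


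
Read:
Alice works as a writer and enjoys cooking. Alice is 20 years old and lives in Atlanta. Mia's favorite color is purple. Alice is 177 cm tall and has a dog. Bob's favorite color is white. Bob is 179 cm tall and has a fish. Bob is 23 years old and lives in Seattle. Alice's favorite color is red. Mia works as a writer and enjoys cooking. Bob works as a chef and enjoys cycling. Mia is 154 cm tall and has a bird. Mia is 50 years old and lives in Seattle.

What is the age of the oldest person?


Oldest: Mia at 50

50


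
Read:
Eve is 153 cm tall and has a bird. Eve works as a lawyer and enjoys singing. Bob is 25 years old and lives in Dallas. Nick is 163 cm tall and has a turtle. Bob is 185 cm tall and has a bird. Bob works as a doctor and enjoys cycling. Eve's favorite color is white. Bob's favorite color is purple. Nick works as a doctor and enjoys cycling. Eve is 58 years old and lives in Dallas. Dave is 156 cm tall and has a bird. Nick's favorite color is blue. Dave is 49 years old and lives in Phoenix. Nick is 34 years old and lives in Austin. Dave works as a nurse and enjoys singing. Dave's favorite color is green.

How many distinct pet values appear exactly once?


Unique pet values: 1

1


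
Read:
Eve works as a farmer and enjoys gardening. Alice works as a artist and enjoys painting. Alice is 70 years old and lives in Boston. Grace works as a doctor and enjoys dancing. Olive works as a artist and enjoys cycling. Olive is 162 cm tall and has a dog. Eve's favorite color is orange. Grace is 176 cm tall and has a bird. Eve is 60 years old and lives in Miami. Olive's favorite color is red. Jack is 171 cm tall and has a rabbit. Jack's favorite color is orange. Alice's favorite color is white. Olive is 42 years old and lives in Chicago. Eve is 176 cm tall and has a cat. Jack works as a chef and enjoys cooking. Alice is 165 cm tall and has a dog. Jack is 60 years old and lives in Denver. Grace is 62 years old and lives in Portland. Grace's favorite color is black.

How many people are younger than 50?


Filter: 1

1


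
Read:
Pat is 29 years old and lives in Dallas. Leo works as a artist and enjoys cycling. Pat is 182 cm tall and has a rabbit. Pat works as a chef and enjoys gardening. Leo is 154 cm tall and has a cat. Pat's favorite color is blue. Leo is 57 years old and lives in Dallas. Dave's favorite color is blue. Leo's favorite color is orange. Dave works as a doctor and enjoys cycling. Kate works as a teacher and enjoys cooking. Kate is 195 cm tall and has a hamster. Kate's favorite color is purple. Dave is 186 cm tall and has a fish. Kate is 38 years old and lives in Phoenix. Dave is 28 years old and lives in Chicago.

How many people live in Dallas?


Count in Dallas: 2

2


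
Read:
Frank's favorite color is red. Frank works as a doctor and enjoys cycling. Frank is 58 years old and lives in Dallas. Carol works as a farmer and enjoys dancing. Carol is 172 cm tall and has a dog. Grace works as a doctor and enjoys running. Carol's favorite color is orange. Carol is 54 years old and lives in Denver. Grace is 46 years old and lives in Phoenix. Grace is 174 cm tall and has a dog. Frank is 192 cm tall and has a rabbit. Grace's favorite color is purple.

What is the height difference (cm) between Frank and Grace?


|192 - 174| = 18

18


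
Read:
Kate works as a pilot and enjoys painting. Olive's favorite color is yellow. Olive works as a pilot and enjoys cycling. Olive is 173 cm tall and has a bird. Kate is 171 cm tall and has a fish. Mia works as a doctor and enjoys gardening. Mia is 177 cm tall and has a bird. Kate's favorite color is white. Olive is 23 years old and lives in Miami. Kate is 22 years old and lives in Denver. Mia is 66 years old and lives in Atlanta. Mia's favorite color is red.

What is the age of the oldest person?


Oldest: Mia at 66

66


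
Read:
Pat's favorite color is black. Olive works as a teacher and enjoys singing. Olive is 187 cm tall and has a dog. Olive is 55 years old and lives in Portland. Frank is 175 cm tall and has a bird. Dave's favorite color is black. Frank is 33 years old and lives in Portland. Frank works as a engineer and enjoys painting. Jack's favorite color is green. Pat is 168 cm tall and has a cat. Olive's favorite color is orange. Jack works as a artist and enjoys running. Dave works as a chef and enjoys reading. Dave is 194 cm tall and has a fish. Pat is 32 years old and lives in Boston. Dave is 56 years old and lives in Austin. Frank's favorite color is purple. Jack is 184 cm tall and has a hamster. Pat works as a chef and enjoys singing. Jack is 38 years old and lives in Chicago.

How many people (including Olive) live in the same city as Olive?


Olive lives in Portland. Count = 2

2


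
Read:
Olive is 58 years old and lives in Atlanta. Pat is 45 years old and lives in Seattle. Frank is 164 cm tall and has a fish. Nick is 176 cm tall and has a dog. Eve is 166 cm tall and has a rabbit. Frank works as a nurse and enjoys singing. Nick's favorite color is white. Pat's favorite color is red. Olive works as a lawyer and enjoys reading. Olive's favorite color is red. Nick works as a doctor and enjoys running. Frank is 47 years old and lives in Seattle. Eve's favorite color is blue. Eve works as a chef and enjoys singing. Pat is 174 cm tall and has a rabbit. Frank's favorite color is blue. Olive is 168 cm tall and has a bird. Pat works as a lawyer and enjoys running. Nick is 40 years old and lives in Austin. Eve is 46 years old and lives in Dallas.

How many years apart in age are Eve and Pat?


46 vs 45, diff = 1

1


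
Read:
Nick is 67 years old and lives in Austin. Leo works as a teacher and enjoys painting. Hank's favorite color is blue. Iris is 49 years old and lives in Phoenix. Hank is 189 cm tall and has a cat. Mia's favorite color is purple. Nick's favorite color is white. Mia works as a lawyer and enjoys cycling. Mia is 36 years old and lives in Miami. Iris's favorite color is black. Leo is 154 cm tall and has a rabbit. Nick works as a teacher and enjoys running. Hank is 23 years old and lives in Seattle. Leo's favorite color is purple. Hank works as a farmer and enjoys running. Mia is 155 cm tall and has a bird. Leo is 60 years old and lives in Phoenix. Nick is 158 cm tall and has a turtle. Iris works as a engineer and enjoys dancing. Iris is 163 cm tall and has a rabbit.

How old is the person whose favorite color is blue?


Person with favorite color=blue is Hank, age 23

23


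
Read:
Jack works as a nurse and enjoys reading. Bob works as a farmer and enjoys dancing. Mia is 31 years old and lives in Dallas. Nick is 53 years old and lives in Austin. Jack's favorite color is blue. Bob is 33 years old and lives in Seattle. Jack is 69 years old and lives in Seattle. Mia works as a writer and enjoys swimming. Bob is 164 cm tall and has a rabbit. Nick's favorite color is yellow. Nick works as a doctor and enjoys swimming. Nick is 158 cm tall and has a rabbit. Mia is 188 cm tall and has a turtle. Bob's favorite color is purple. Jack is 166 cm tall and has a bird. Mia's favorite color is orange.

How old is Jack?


Jack is 69 years old

69


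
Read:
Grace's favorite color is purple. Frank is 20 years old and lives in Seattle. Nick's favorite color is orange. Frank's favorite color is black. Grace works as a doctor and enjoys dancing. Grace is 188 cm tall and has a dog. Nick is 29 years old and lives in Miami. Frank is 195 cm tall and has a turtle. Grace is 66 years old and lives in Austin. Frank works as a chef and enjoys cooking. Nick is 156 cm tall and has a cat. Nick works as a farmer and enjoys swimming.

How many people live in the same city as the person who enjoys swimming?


Person with hobby swimming is Nick, city Miami. Count = 1

1


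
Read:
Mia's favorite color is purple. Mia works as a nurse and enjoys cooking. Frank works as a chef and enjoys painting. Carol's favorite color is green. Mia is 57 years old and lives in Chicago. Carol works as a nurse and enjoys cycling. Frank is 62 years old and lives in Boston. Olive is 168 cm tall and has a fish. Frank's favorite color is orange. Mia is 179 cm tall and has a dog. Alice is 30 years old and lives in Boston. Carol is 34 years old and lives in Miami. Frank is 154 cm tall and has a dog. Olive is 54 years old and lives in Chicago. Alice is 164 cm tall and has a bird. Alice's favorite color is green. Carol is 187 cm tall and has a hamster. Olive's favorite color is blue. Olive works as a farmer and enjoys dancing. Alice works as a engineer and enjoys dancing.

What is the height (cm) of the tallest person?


Tallest: Carol at 187 cm

187


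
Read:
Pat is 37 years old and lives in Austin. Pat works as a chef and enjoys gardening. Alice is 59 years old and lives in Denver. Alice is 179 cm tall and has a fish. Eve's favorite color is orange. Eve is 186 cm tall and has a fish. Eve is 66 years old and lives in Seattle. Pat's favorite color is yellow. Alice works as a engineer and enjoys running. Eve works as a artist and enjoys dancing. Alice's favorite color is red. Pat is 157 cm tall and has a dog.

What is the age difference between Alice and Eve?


|59 - 66| = 7

7


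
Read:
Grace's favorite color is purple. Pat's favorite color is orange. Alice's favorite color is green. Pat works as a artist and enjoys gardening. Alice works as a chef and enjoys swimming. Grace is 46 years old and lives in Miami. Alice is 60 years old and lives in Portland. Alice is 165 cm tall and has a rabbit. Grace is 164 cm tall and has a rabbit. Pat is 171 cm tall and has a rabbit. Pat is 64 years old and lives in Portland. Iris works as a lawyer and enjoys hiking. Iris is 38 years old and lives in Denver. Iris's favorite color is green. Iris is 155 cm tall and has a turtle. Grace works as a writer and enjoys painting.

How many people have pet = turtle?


Count: 1

1


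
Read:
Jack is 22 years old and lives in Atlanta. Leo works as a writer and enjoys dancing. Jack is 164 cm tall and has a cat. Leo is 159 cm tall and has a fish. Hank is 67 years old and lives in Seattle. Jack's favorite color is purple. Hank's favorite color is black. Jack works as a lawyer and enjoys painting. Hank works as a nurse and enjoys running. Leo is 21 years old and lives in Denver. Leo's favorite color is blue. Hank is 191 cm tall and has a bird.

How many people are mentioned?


People: Hank, Leo, Jack. Count = 3

3


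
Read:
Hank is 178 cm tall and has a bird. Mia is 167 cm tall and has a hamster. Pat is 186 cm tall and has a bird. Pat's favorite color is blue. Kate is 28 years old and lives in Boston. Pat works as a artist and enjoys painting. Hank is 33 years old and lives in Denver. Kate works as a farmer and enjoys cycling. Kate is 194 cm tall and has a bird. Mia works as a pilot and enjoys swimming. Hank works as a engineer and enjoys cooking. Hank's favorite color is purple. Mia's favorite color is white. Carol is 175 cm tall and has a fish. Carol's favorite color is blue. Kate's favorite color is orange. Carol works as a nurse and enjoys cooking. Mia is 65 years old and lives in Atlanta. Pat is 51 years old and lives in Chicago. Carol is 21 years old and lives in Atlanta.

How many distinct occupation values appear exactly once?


Unique occupation values: 5

5


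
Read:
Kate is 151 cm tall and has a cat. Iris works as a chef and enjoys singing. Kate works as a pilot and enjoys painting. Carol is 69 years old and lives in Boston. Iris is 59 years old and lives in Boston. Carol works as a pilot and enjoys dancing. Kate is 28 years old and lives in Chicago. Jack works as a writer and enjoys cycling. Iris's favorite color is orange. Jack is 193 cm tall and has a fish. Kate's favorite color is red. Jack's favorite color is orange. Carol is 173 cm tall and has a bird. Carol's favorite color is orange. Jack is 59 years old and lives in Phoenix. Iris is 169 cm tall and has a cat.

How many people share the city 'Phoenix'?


Count: 1

1


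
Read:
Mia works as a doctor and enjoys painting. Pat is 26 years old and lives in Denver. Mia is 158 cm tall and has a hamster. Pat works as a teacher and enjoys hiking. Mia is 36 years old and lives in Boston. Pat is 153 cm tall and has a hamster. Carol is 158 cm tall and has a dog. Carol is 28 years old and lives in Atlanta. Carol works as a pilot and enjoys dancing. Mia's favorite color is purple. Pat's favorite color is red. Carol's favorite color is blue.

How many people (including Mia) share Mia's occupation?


Mia is a doctor. Count = 1

1


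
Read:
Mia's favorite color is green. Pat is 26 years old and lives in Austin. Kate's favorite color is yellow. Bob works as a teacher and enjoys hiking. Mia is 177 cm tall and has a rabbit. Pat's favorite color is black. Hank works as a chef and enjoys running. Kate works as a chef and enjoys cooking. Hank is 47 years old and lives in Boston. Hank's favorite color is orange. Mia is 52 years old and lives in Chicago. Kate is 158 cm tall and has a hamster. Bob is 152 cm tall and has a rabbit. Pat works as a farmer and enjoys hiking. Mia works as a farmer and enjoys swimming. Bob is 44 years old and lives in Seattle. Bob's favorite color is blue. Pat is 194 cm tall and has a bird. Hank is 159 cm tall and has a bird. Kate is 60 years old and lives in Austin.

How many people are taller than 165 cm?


Taller than 165: 2

2


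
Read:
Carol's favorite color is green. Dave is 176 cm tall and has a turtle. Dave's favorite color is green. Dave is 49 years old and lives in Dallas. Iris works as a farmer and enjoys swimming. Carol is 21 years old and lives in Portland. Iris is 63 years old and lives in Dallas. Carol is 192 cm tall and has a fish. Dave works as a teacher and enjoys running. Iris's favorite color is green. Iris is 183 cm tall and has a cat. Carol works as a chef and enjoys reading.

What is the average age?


Sum=133, n=3, avg=44.33

44.33


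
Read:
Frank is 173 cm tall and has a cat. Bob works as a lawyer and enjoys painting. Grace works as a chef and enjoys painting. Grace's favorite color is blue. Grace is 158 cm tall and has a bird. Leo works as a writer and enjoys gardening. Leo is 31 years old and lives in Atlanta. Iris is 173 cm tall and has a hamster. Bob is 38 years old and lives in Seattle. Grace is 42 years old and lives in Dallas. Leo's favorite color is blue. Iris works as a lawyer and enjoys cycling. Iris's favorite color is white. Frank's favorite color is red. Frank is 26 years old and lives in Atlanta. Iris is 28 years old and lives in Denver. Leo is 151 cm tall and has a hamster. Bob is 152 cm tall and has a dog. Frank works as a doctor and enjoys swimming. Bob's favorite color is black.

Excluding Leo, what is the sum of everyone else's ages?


Sum (excluding Leo): 134

134


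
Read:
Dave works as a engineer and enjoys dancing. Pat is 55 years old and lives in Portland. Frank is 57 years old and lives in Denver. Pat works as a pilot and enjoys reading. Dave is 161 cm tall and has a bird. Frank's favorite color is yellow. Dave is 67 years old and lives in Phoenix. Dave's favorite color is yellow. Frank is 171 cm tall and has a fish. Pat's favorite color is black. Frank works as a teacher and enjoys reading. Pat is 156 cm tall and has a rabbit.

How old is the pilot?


The pilot is Pat, age 55

55


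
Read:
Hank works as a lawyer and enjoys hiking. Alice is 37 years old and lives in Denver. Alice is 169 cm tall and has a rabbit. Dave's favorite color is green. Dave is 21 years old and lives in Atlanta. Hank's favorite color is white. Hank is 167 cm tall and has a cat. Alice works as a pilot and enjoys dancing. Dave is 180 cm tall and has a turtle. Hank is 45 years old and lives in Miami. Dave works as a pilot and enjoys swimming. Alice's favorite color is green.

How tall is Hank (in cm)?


Hank is 167 cm tall

167


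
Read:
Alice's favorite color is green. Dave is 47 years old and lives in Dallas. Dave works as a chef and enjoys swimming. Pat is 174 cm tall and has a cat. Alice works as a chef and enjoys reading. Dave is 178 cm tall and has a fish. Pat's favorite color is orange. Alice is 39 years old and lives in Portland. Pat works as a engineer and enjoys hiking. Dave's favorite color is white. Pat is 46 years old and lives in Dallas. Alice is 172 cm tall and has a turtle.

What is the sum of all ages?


47+46+39 = 132

132


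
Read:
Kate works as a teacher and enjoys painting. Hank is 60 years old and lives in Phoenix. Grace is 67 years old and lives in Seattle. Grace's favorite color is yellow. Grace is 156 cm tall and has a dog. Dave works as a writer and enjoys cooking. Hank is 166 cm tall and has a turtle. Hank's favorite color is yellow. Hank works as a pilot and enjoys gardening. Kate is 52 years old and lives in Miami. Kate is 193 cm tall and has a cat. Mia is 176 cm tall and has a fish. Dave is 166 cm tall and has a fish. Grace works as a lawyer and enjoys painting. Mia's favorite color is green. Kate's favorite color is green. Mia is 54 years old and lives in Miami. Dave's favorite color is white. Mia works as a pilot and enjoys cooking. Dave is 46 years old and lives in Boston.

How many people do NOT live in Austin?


Not in Austin: 5

5


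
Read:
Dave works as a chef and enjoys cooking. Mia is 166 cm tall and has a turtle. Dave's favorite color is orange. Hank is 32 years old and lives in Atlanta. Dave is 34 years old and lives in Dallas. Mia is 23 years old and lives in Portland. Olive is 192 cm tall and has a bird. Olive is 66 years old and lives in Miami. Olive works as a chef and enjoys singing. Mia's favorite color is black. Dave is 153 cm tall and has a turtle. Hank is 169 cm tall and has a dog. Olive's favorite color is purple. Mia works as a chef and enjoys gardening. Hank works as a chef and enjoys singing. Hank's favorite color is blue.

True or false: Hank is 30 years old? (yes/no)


Hank is actually 32. no

no


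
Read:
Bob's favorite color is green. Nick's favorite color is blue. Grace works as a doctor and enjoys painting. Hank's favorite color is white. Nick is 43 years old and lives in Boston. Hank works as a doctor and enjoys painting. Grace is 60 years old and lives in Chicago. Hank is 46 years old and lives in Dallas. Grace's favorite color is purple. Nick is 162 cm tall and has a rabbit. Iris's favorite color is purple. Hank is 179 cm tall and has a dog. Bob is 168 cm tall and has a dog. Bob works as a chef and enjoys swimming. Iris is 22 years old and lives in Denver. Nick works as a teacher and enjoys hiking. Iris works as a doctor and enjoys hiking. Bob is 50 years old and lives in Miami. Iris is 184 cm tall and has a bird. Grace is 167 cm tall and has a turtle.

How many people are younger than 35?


Filter: 1

1


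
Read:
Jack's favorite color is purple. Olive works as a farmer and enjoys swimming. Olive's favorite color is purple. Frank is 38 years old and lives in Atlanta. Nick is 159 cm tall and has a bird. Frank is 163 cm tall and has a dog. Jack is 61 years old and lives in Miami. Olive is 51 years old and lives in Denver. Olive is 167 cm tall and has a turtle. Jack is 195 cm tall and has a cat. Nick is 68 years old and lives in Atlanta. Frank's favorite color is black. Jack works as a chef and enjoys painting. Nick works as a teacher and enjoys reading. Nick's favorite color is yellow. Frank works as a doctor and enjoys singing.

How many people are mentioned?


People: Nick, Olive, Frank, Jack. Count = 4

4


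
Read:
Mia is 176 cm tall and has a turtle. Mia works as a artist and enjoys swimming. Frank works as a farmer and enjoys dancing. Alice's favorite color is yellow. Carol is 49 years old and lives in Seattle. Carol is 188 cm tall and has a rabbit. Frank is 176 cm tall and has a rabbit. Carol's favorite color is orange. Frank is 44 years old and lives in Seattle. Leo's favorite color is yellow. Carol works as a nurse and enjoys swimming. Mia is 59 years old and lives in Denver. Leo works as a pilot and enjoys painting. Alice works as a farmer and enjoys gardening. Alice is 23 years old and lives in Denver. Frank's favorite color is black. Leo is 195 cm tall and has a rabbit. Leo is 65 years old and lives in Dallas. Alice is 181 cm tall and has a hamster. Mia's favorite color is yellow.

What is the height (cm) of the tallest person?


Tallest: Leo at 195 cm

195


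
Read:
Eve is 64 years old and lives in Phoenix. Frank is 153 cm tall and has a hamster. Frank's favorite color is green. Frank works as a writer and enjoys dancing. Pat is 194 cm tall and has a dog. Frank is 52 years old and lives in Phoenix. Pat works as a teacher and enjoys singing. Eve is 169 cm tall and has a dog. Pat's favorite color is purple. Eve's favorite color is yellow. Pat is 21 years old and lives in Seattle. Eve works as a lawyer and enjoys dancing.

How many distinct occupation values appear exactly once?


Unique occupation values: 3

3


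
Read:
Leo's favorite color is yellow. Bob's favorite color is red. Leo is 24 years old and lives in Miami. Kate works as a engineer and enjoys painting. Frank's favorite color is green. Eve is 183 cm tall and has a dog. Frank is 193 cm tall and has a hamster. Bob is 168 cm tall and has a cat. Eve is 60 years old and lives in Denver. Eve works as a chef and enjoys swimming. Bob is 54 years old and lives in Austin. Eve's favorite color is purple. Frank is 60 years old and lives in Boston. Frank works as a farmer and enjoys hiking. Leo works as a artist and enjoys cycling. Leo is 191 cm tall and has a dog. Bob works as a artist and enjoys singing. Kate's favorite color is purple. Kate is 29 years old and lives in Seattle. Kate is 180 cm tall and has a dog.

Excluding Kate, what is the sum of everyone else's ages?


Sum (excluding Kate): 198

198


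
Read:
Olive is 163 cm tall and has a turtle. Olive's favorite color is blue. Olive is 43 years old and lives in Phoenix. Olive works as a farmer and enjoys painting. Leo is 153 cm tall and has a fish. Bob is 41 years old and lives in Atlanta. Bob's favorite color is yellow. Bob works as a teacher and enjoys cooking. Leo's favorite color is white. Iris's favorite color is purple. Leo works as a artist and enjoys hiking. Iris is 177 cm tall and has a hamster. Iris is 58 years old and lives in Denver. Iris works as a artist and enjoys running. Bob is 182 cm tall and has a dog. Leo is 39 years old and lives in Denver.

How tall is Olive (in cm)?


Olive is 163 cm tall

163


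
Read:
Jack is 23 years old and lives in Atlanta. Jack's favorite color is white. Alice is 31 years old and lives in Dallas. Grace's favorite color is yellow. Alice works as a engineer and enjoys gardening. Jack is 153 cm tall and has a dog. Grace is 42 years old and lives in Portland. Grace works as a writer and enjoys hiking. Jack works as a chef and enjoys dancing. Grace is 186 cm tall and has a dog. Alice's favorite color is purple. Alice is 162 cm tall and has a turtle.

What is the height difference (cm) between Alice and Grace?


|162 - 186| = 24

24


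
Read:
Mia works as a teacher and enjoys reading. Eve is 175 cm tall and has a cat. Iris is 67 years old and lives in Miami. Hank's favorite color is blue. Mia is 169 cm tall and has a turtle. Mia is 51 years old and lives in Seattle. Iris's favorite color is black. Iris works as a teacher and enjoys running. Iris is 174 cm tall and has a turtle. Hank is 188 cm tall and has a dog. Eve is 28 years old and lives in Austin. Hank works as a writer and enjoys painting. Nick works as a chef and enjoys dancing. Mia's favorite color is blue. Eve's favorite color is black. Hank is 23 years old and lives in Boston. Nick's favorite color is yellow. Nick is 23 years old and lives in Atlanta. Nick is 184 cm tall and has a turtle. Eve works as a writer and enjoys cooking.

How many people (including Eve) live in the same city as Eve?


Eve lives in Austin. Count = 1

1


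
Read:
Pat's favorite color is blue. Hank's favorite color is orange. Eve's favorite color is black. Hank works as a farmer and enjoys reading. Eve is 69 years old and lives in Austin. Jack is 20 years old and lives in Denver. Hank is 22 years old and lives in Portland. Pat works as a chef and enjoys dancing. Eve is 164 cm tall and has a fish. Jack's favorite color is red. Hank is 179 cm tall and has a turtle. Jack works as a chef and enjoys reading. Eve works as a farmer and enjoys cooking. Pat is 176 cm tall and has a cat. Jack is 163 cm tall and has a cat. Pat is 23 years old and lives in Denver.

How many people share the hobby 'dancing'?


Count: 1

1
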